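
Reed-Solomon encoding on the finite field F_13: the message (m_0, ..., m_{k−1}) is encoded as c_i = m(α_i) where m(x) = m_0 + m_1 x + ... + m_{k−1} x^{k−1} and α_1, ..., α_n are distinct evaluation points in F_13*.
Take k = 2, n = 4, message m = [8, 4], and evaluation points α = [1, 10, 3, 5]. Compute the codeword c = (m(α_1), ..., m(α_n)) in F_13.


c = [12, 9, 7, 2]

Message polynomial: m(x) = 8 + 4·x (mod 13).
For each evaluation point α_i, compute m(α_i) mod 13:
  α_1 = 1: Horner steps 4 → 12, so m(1) = 12.
  α_2 = 10: Horner steps 4 → 9, so m(10) = 9.
  α_3 = 3: Horner steps 4 → 7, so m(3) = 7.
  α_4 = 5: Horner steps 4 → 2, so m(5) = 2.
Codeword c = [12, 9, 7, 2] ∈ F_13^4.


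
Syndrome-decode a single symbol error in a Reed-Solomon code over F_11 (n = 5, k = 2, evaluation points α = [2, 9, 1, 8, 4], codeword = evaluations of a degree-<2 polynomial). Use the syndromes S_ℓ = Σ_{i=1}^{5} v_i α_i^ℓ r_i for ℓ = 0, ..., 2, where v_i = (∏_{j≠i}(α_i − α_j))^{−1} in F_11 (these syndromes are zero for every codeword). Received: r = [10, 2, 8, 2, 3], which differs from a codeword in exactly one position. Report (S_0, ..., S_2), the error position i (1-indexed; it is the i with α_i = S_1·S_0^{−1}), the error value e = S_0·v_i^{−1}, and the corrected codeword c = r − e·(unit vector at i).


S = (3, 2, 5), error at position 4, error magnitude e = 2, c = [10, 2, 8, 0, 3].

Step 1: column multipliers v_i = (∏_{j≠i}(α_i − α_j))^{−1} mod 11.
  i = 1 (α = 2): (2−9)(2−1)(2−8)(2−4) = (−7)·1·(−6)·(−2) = −84 ≡ 4, so v_1 = 4^{−1} = 3 (mod 11).
  i = 2 (α = 9): (9−2)(9−1)(9−8)(9−4) = 7·8·1·5 = 280 ≡ 5, so v_2 = 5^{−1} = 9 (mod 11).
  i = 3 (α = 1): (1−2)(1−9)(1−8)(1−4) = (−1)·(−8)·(−7)·(−3) = 168 ≡ 3, so v_3 = 3^{−1} = 4 (mod 11).
  i = 4 (α = 8): (8−2)(8−9)(8−1)(8−4) = 6·(−1)·7·4 = −168 ≡ 8, so v_4 = 8^{−1} = 7 (mod 11).
  i = 5 (α = 4): (4−2)(4−9)(4−1)(4−8) = 2·(−5)·3·(−4) = 120 ≡ 10, so v_5 = 10^{−1} = 10 (mod 11).
  v = [3, 9, 4, 7, 10].
Step 2: syndromes of r = [10, 2, 8, 2, 3] (all sums mod 11).
  S_0 = Σ v_i r_i = 3·10 + 9·2 + 4·8 + 7·2 + 10·3 = 124 ≡ 3.
  S_1 = Σ v_i α_i r_i = 3·2·10 + 9·9·2 + 4·1·8 + 7·8·2 + 10·4·3 = 486 ≡ 2.
  α_i^2 mod 11 = [4, 4, 1, 9, 5].
  S_2 = Σ v_i α_i^2 r_i = 3·4·10 + 9·4·2 + 4·1·8 + 7·9·2 + 10·5·3 = 500 ≡ 5.
  S = (3, 2, 5) ≠ 0, so r is not a codeword (an error is present).
Step 3: locate the error. For a single error e at position i, S_ℓ = v_i·e·α_i^ℓ, so α_err = S_1/S_0.
  S_0^{−1} = 3^{−1} = 4 (mod 11), so α_err = 2·4 = 8 ≡ 8 = α_4. Error position i = 4.
  Consistency check: S_2/S_1 = 5·6 = 30 ≡ 8 = α_err ✓ (single-error assumption holds).
Step 4: error magnitude e = S_0/v_4 = S_0·∏_{j≠4}(α_4 − α_j) = 3·8 = 24 ≡ 2 (mod 11).
Step 5: correct position 4: c_4 = r_4 − e = 2 − 2 ≡ 0 (mod 11). Hence c = [10, 2, 8, 0, 3].
  Check: interpolating c through the α_i gives m(x) = 6 + 2·x (degree < 2) with m(α_i) = c_i for every i, so c is indeed a codeword.


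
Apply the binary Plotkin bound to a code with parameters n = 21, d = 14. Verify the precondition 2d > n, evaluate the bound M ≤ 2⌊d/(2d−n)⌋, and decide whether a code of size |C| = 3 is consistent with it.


Plotkin bound M ≤ 4; given |C| = 3 ≤ bound (satisfied).

Check applicability: 2d = 28, n = 21.
2d − n = 7 > 0, so Plotkin applies.
Compute d/(2d−n) = 14/7 ≈ 2.0000.
⌊d/(2d−n)⌋ = 2.
Plotkin bound: M ≤ 2·2 = 4.
Given |C| = 3, check: satisfied.
This |C| is below the Plotkin bound.


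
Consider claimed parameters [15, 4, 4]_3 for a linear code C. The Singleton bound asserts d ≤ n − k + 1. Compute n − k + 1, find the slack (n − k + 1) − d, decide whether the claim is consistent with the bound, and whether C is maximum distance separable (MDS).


Singleton RHS = n − k + 1 = 12, slack = 8, bound satisfied, not MDS.

Singleton bound: d ≤ n − k + 1.
Here n = 15, k = 4, so n − k + 1 = 12.
Given d = 4, check d ≤ 12: YES.
Slack = (n − k + 1) − d = 8.
The code is NOT MDS (slack = 8 > 0).
Description: the claimed parameters are [15, 4, 4]_3; such a code would be non-MDS.


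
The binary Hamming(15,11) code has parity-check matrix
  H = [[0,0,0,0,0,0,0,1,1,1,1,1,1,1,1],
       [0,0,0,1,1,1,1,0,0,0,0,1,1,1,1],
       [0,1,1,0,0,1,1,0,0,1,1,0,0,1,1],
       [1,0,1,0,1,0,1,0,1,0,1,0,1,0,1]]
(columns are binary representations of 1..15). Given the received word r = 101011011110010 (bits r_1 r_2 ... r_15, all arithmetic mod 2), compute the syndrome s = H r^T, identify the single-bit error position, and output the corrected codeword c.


s = (1, 1, 1, 1)^T, error position = 15, corrected codeword c = 101011011110011

Compute s = H r^T mod 2 one row at a time:
  s_1 = 1 + 1 + 1 + 1 + 0 + 0 + 1 + 0 = 5 ≡ 1 (mod 2).
  s_2 = 0 + 1 + 1 + 0 + 0 + 0 + 1 + 0 = 3 ≡ 1 (mod 2).
  s_3 = 0 + 1 + 1 + 0 + 1 + 1 + 1 + 0 = 5 ≡ 1 (mod 2).
  s_4 = 1 + 1 + 1 + 0 + 1 + 1 + 0 + 0 = 5 ≡ 1 (mod 2).
s = (1, 1, 1, 1)^T — this equals column 15 of H (binary 1111), so error is at position 15.
Correct: flip bit 15 of r = 101011011110010 to get c = 101011011110011.


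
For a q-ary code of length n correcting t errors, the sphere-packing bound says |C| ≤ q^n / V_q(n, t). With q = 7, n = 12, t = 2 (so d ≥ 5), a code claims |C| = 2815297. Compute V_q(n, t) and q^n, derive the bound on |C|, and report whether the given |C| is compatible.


V_q(n, t) = 2449, q^n = 13841287201, Hamming bound = 5651811, |C| = 2815297 ≤ bound (satisfied).

Step 1: Compute V_q(n, t) = Σ_{j=0}^2 C(n, j) (q−1)^j.
  j = 0: C(12,0)·(6)^0 = 1·1 = 1.
  j = 1: C(12,1)·(6)^1 = 12·6 = 72.
  j = 2: C(12,2)·(6)^2 = 66·36 = 2376.
  V_q(n, t) = 1 + 72 + 2376 = 2449.
Step 2: q^n = 7^12 = 13841287201.
Step 3: Hamming bound ⌊q^n / V_q(n,t)⌋ = ⌊13841287201/2449⌋ = 5651811.
Step 4: Compare |C| = 2815297 to 5651811: satisfied.
The claimed |C| lies below the Hamming bound.


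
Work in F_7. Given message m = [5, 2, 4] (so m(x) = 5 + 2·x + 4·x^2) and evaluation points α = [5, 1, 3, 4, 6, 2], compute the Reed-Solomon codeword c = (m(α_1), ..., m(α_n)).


c = [3, 4, 5, 0, 0, 4]

Message polynomial: m(x) = 5 + 2·x + 4·x^2 (mod 7).
For each evaluation point α_i, compute m(α_i) mod 7:
  α_1 = 5: Horner steps 4 → 1 → 3, so m(5) = 3.
  α_2 = 1: Horner steps 4 → 6 → 4, so m(1) = 4.
  α_3 = 3: Horner steps 4 → 0 → 5, so m(3) = 5.
  α_4 = 4: Horner steps 4 → 4 → 0, so m(4) = 0.
  α_5 = 6: Horner steps 4 → 5 → 0, so m(6) = 0.
  α_6 = 2: Horner steps 4 → 3 → 4, so m(2) = 4.
Codeword c = [3, 4, 5, 0, 0, 4] ∈ F_7^6.


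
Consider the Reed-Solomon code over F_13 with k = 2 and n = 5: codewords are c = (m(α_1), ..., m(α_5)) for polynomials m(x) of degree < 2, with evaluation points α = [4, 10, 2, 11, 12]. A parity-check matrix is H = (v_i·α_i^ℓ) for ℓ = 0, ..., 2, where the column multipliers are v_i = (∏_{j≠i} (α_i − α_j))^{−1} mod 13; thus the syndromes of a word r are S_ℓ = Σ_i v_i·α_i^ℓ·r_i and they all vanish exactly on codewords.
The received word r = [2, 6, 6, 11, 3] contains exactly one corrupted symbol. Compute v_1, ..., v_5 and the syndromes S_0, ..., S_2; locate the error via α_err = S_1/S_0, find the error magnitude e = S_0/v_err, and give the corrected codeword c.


S = (4, 8, 3), error at position 3, error magnitude e = 1, c = [2, 6, 5, 11, 3].

Step 1: column multipliers v_i = (∏_{j≠i}(α_i − α_j))^{−1} mod 13.
  i = 1 (α = 4): (4−10)(4−2)(4−11)(4−12) = (−6)·2·(−7)·(−8) = −672 ≡ 4, so v_1 = 4^{−1} = 10 (mod 13).
  i = 2 (α = 10): (10−4)(10−2)(10−11)(10−12) = 6·8·(−1)·(−2) = 96 ≡ 5, so v_2 = 5^{−1} = 8 (mod 13).
  i = 3 (α = 2): (2−4)(2−10)(2−11)(2−12) = (−2)·(−8)·(−9)·(−10) = 1440 ≡ 10, so v_3 = 10^{−1} = 4 (mod 13).
  i = 4 (α = 11): (11−4)(11−10)(11−2)(11−12) = 7·1·9·(−1) = −63 ≡ 2, so v_4 = 2^{−1} = 7 (mod 13).
  i = 5 (α = 12): (12−4)(12−10)(12−2)(12−11) = 8·2·10·1 = 160 ≡ 4, so v_5 = 4^{−1} = 10 (mod 13).
  v = [10, 8, 4, 7, 10].
Step 2: syndromes of r = [2, 6, 6, 11, 3] (all sums mod 13).
  S_0 = Σ v_i r_i = 10·2 + 8·6 + 4·6 + 7·11 + 10·3 = 199 ≡ 4.
  S_1 = Σ v_i α_i r_i = 10·4·2 + 8·10·6 + 4·2·6 + 7·11·11 + 10·12·3 = 1815 ≡ 8.
  α_i^2 mod 13 = [3, 9, 4, 4, 1].
  S_2 = Σ v_i α_i^2 r_i = 10·3·2 + 8·9·6 + 4·4·6 + 7·4·11 + 10·1·3 = 926 ≡ 3.
  S = (4, 8, 3) ≠ 0, so r is not a codeword (an error is present).
Step 3: locate the error. For a single error e at position i, S_ℓ = v_i·e·α_i^ℓ, so α_err = S_1/S_0.
  S_0^{−1} = 4^{−1} = 10 (mod 13), so α_err = 8·10 = 80 ≡ 2 = α_3. Error position i = 3.
  Consistency check: S_2/S_1 = 3·5 = 15 ≡ 2 = α_err ✓ (single-error assumption holds).
Step 4: error magnitude e = S_0/v_3 = S_0·∏_{j≠3}(α_3 − α_j) = 4·10 = 40 ≡ 1 (mod 13).
Step 5: correct position 3: c_3 = r_3 − e = 6 − 1 ≡ 5 (mod 13). Hence c = [2, 6, 5, 11, 3].
  Check: interpolating c through the α_i gives m(x) = 8 + 5·x (degree < 2) with m(α_i) = c_i for every i, so c is indeed a codeword.


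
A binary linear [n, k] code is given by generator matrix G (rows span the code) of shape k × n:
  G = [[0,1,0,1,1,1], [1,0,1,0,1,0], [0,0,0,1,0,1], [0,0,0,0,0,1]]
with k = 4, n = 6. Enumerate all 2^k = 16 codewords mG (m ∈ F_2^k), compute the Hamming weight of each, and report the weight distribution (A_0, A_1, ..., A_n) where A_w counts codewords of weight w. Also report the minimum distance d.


Weight distribution: A_0 = 1, A_1 = 2, A_2 = 2, A_3 = 4, A_4 = 5, A_5 = 2. Minimum distance d = 1.

Enumerate all 2^4 = 16 messages m ∈ F_2^4.
For each, compute codeword c = mG in F_2^6, then tally its weight.
  m = 0000 → c = 000000, weight = 0.
  m = 1000 → c = 010111, weight = 4.
  m = 0100 → c = 101010, weight = 3.
  m = 1100 → c = 111101, weight = 5.
  m = 0010 → c = 000101, weight = 2.
  m = 1010 → c = 010010, weight = 2.
  m = 0110 → c = 101111, weight = 5.
  m = 1110 → c = 111000, weight = 3.
  m = 0001 → c = 000001, weight = 1.
  m = 1001 → c = 010110, weight = 3.
  m = 0101 → c = 101011, weight = 4.
  m = 1101 → c = 111100, weight = 4.
  m = 0011 → c = 000100, weight = 1.
  m = 1011 → c = 010011, weight = 3.
  m = 0111 → c = 101110, weight = 4.
  m = 1111 → c = 111001, weight = 4.
Tally weights:
  weight 0: 1 codewords.
  weight 1: 2 codewords.
  weight 2: 2 codewords.
  weight 3: 4 codewords.
  weight 4: 5 codewords.
  weight 5: 2 codewords.
Minimum distance d = smallest w > 0 with A_w > 0 = 1.
Sanity: Σ A_w = 16 = 2^4 = 16 ✓.


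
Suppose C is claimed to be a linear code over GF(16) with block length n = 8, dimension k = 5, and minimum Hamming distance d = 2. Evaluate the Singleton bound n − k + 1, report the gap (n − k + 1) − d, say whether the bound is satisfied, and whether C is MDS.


Singleton RHS = n − k + 1 = 4, slack = 2, bound satisfied, not MDS.

Singleton bound: d ≤ n − k + 1.
Here n = 8, k = 5, so n − k + 1 = 4.
Given d = 2, check d ≤ 4: YES.
Slack = (n − k + 1) − d = 2.
The code is NOT MDS (slack = 2 > 0).
Description: the claimed parameters are [8, 5, 2]_16; such a code would be non-MDS.


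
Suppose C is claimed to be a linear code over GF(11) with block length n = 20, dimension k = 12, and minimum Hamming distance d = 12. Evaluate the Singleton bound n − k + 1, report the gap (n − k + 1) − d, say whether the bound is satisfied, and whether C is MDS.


Singleton RHS = n − k + 1 = 9, slack = -3, bound violated (no such code; not MDS).

Singleton bound: d ≤ n − k + 1.
Here n = 20, k = 12, so n − k + 1 = 9.
Given d = 12, check d ≤ 9: NO.
Slack = (n − k + 1) − d = -3.
The slack is negative: d = 12 exceeds n − k + 1 = 9 by 3, so the Singleton bound is violated and no linear [20, 12, 12]_11 code can exist. In particular it is not MDS (MDS requires d = n − k + 1 exactly).
Description: the claimed parameters are [20, 12, 12]_11; such a code would be impossible (violates the Singleton bound).


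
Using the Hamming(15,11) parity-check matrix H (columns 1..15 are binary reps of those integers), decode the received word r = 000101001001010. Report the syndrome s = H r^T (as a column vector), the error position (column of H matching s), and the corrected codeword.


s = (1, 0, 0, 1)^T, error position = 9, corrected codeword c = 000101000001010

Compute s = H r^T mod 2 one row at a time:
  s_1 = 0 + 1 + 0 + 0 + 1 + 0 + 1 + 0 = 3 ≡ 1 (mod 2).
  s_2 = 1 + 0 + 1 + 0 + 1 + 0 + 1 + 0 = 4 ≡ 0 (mod 2).
  s_3 = 0 + 0 + 1 + 0 + 0 + 0 + 1 + 0 = 2 ≡ 0 (mod 2).
  s_4 = 0 + 0 + 0 + 0 + 1 + 0 + 0 + 0 = 1 ≡ 1 (mod 2).
s = (1, 0, 0, 1)^T — this equals column 9 of H (binary 1001), so error is at position 9.
Correct: flip bit 9 of r = 000101001001010 to get c = 000101000001010.


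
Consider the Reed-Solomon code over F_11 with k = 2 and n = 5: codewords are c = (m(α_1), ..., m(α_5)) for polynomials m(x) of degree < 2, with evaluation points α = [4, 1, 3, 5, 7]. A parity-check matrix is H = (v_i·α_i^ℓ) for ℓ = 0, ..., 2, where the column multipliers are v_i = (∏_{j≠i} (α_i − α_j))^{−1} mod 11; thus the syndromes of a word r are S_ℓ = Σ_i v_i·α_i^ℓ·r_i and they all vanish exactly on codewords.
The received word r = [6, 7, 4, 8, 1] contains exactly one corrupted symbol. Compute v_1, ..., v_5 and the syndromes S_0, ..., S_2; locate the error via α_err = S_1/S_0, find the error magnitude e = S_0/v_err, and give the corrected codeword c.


S = (7, 7, 7), error at position 2, error magnitude e = 7, c = [6, 0, 4, 8, 1].

Step 1: column multipliers v_i = (∏_{j≠i}(α_i − α_j))^{−1} mod 11.
  i = 1 (α = 4): (4−1)(4−3)(4−5)(4−7) = 3·1·(−1)·(−3) = 9 ≡ 9, so v_1 = 9^{−1} = 5 (mod 11).
  i = 2 (α = 1): (1−4)(1−3)(1−5)(1−7) = (−3)·(−2)·(−4)·(−6) = 144 ≡ 1, so v_2 = 1^{−1} = 1 (mod 11).
  i = 3 (α = 3): (3−4)(3−1)(3−5)(3−7) = (−1)·2·(−2)·(−4) = −16 ≡ 6, so v_3 = 6^{−1} = 2 (mod 11).
  i = 4 (α = 5): (5−4)(5−1)(5−3)(5−7) = 1·4·2·(−2) = −16 ≡ 6, so v_4 = 6^{−1} = 2 (mod 11).
  i = 5 (α = 7): (7−4)(7−1)(7−3)(7−5) = 3·6·4·2 = 144 ≡ 1, so v_5 = 1^{−1} = 1 (mod 11).
  v = [5, 1, 2, 2, 1].
Step 2: syndromes of r = [6, 7, 4, 8, 1] (all sums mod 11).
  S_0 = Σ v_i r_i = 5·6 + 1·7 + 2·4 + 2·8 + 1·1 = 62 ≡ 7.
  S_1 = Σ v_i α_i r_i = 5·4·6 + 1·1·7 + 2·3·4 + 2·5·8 + 1·7·1 = 238 ≡ 7.
  α_i^2 mod 11 = [5, 1, 9, 3, 5].
  S_2 = Σ v_i α_i^2 r_i = 5·5·6 + 1·1·7 + 2·9·4 + 2·3·8 + 1·5·1 = 282 ≡ 7.
  S = (7, 7, 7) ≠ 0, so r is not a codeword (an error is present).
Step 3: locate the error. For a single error e at position i, S_ℓ = v_i·e·α_i^ℓ, so α_err = S_1/S_0.
  S_0^{−1} = 7^{−1} = 8 (mod 11), so α_err = 7·8 = 56 ≡ 1 = α_2. Error position i = 2.
  Consistency check: S_2/S_1 = 7·8 = 56 ≡ 1 = α_err ✓ (single-error assumption holds).
Step 4: error magnitude e = S_0/v_2 = S_0·∏_{j≠2}(α_2 − α_j) = 7·1 = 7 ≡ 7 (mod 11).
Step 5: correct position 2: c_2 = r_2 − e = 7 − 7 ≡ 0 (mod 11). Hence c = [6, 0, 4, 8, 1].
  Check: interpolating c through the α_i gives m(x) = 9 + 2·x (degree < 2) with m(α_i) = c_i for every i, so c is indeed a codeword.


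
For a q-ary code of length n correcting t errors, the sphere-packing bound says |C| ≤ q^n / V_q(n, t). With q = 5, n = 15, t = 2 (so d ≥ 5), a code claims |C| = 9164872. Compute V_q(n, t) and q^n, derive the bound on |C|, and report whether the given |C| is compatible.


V_q(n, t) = 1741, q^n = 30517578125, Hamming bound = 17528764, |C| = 9164872 ≤ bound (satisfied).

Step 1: Compute V_q(n, t) = Σ_{j=0}^2 C(n, j) (q−1)^j.
  j = 0: C(15,0)·(4)^0 = 1·1 = 1.
  j = 1: C(15,1)·(4)^1 = 15·4 = 60.
  j = 2: C(15,2)·(4)^2 = 105·16 = 1680.
  V_q(n, t) = 1 + 60 + 1680 = 1741.
Step 2: q^n = 5^15 = 30517578125.
Step 3: Hamming bound ⌊q^n / V_q(n,t)⌋ = ⌊30517578125/1741⌋ = 17528764.
Step 4: Compare |C| = 9164872 to 17528764: satisfied.
The claimed |C| lies below the Hamming bound.


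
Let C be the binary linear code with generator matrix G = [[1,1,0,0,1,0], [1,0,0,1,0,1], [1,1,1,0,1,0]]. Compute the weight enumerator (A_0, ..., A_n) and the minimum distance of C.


Weight distribution: A_0 = 1, A_1 = 1, A_3 = 2, A_4 = 3, A_5 = 1. Minimum distance d = 1.

Enumerate all 2^3 = 8 messages m ∈ F_2^3.
For each, compute codeword c = mG in F_2^6, then tally its weight.
  m = 000 → c = 000000, weight = 0.
  m = 100 → c = 110010, weight = 3.
  m = 010 → c = 100101, weight = 3.
  m = 110 → c = 010111, weight = 4.
  m = 001 → c = 111010, weight = 4.
  m = 101 → c = 001000, weight = 1.
  m = 011 → c = 011111, weight = 5.
  m = 111 → c = 101101, weight = 4.
Tally weights:
  weight 0: 1 codewords.
  weight 1: 1 codewords.
  weight 3: 2 codewords.
  weight 4: 3 codewords.
  weight 5: 1 codewords.
Minimum distance d = smallest w > 0 with A_w > 0 = 1.
Sanity: Σ A_w = 8 = 2^3 = 8 ✓.


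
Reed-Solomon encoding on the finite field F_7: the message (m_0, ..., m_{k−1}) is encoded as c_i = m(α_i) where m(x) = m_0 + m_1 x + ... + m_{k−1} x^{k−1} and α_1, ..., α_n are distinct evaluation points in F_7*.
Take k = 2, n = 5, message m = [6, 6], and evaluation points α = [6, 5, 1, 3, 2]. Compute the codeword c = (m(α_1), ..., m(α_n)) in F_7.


c = [0, 1, 5, 3, 4]

Message polynomial: m(x) = 6 + 6·x (mod 7).
For each evaluation point α_i, compute m(α_i) mod 7:
  α_1 = 6: Horner steps 6 → 0, so m(6) = 0.
  α_2 = 5: Horner steps 6 → 1, so m(5) = 1.
  α_3 = 1: Horner steps 6 → 5, so m(1) = 5.
  α_4 = 3: Horner steps 6 → 3, so m(3) = 3.
  α_5 = 2: Horner steps 6 → 4, so m(2) = 4.
Codeword c = [0, 1, 5, 3, 4] ∈ F_7^5.


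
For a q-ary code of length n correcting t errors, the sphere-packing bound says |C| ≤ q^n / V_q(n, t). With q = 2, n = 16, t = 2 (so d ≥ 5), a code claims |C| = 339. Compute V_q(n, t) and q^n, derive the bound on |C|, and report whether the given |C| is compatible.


V_q(n, t) = 137, q^n = 65536, Hamming bound = 478, |C| = 339 ≤ bound (satisfied).

Step 1: Compute V_q(n, t) = Σ_{j=0}^2 C(n, j) (q−1)^j.
  j = 0: C(16,0)·(1)^0 = 1·1 = 1.
  j = 1: C(16,1)·(1)^1 = 16·1 = 16.
  j = 2: C(16,2)·(1)^2 = 120·1 = 120.
  V_q(n, t) = 1 + 16 + 120 = 137.
Step 2: q^n = 2^16 = 65536.
Step 3: Hamming bound ⌊q^n / V_q(n,t)⌋ = ⌊65536/137⌋ = 478.
Step 4: Compare |C| = 339 to 478: satisfied.
The claimed |C| lies below the Hamming bound.


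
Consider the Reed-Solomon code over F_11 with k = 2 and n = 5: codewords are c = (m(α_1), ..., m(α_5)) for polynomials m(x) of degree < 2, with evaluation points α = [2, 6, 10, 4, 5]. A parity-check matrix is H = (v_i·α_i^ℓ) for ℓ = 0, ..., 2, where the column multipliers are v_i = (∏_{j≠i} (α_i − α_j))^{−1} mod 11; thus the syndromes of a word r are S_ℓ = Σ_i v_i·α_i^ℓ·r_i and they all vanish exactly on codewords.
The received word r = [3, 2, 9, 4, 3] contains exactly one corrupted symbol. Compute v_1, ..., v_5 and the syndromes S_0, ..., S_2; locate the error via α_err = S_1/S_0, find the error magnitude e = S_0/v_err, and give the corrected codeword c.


S = (6, 1, 2), error at position 1, error magnitude e = 8, c = [6, 2, 9, 4, 3].

Step 1: column multipliers v_i = (∏_{j≠i}(α_i − α_j))^{−1} mod 11.
  i = 1 (α = 2): (2−6)(2−10)(2−4)(2−5) = (−4)·(−8)·(−2)·(−3) = 192 ≡ 5, so v_1 = 5^{−1} = 9 (mod 11).
  i = 2 (α = 6): (6−2)(6−10)(6−4)(6−5) = 4·(−4)·2·1 = −32 ≡ 1, so v_2 = 1^{−1} = 1 (mod 11).
  i = 3 (α = 10): (10−2)(10−6)(10−4)(10−5) = 8·4·6·5 = 960 ≡ 3, so v_3 = 3^{−1} = 4 (mod 11).
  i = 4 (α = 4): (4−2)(4−6)(4−10)(4−5) = 2·(−2)·(−6)·(−1) = −24 ≡ 9, so v_4 = 9^{−1} = 5 (mod 11).
  i = 5 (α = 5): (5−2)(5−6)(5−10)(5−4) = 3·(−1)·(−5)·1 = 15 ≡ 4, so v_5 = 4^{−1} = 3 (mod 11).
  v = [9, 1, 4, 5, 3].
Step 2: syndromes of r = [3, 2, 9, 4, 3] (all sums mod 11).
  S_0 = Σ v_i r_i = 9·3 + 1·2 + 4·9 + 5·4 + 3·3 = 94 ≡ 6.
  S_1 = Σ v_i α_i r_i = 9·2·3 + 1·6·2 + 4·10·9 + 5·4·4 + 3·5·3 = 551 ≡ 1.
  α_i^2 mod 11 = [4, 3, 1, 5, 3].
  S_2 = Σ v_i α_i^2 r_i = 9·4·3 + 1·3·2 + 4·1·9 + 5·5·4 + 3·3·3 = 277 ≡ 2.
  S = (6, 1, 2) ≠ 0, so r is not a codeword (an error is present).
Step 3: locate the error. For a single error e at position i, S_ℓ = v_i·e·α_i^ℓ, so α_err = S_1/S_0.
  S_0^{−1} = 6^{−1} = 2 (mod 11), so α_err = 1·2 = 2 ≡ 2 = α_1. Error position i = 1.
  Consistency check: S_2/S_1 = 2·1 = 2 ≡ 2 = α_err ✓ (single-error assumption holds).
Step 4: error magnitude e = S_0/v_1 = S_0·∏_{j≠1}(α_1 − α_j) = 6·5 = 30 ≡ 8 (mod 11).
Step 5: correct position 1: c_1 = r_1 − e = 3 − 8 ≡ 6 (mod 11). Hence c = [6, 2, 9, 4, 3].
  Check: interpolating c through the α_i gives m(x) = 8 + 10·x (degree < 2) with m(α_i) = c_i for every i, so c is indeed a codeword.


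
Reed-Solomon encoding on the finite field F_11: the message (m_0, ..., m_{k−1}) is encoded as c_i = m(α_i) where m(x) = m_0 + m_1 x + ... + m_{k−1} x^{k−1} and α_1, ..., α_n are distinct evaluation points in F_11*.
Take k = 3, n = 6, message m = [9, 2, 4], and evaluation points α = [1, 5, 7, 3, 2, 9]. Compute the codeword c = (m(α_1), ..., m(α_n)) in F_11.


c = [4, 9, 10, 7, 7, 10]

Message polynomial: m(x) = 9 + 2·x + 4·x^2 (mod 11).
For each evaluation point α_i, compute m(α_i) mod 11:
  α_1 = 1: Horner steps 4 → 6 → 4, so m(1) = 4.
  α_2 = 5: Horner steps 4 → 0 → 9, so m(5) = 9.
  α_3 = 7: Horner steps 4 → 8 → 10, so m(7) = 10.
  α_4 = 3: Horner steps 4 → 3 → 7, so m(3) = 7.
  α_5 = 2: Horner steps 4 → 10 → 7, so m(2) = 7.
  α_6 = 9: Horner steps 4 → 5 → 10, so m(9) = 10.
Codeword c = [4, 9, 10, 7, 7, 10] ∈ F_11^6.


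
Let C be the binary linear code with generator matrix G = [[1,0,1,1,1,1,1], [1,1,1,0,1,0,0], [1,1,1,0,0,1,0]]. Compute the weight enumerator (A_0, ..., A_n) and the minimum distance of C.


Weight distribution: A_0 = 1, A_2 = 1, A_4 = 5, A_6 = 1. Minimum distance d = 2.

Enumerate all 2^3 = 8 messages m ∈ F_2^3.
For each, compute codeword c = mG in F_2^7, then tally its weight.
  m = 000 → c = 0000000, weight = 0.
  m = 100 → c = 1011111, weight = 6.
  m = 010 → c = 1110100, weight = 4.
  m = 110 → c = 0101011, weight = 4.
  m = 001 → c = 1110010, weight = 4.
  m = 101 → c = 0101101, weight = 4.
  m = 011 → c = 0000110, weight = 2.
  m = 111 → c = 1011001, weight = 4.
Tally weights:
  weight 0: 1 codewords.
  weight 2: 1 codewords.
  weight 4: 5 codewords.
  weight 6: 1 codewords.
Minimum distance d = smallest w > 0 with A_w > 0 = 2.
Sanity: Σ A_w = 8 = 2^3 = 8 ✓.


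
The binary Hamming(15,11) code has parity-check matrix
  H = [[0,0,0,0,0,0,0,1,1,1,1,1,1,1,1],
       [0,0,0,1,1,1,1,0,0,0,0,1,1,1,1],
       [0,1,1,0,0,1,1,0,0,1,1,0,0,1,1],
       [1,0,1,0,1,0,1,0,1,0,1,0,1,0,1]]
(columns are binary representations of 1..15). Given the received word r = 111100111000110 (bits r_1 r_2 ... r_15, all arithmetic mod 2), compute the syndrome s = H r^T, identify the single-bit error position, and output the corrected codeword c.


s = (0, 0, 0, 1)^T, error position = 1, corrected codeword c = 011100111000110

Compute s = H r^T mod 2 one row at a time:
  s_1 = 1 + 1 + 0 + 0 + 0 + 1 + 1 + 0 = 4 ≡ 0 (mod 2).
  s_2 = 1 + 0 + 0 + 1 + 0 + 1 + 1 + 0 = 4 ≡ 0 (mod 2).
  s_3 = 1 + 1 + 0 + 1 + 0 + 0 + 1 + 0 = 4 ≡ 0 (mod 2).
  s_4 = 1 + 1 + 0 + 1 + 1 + 0 + 1 + 0 = 5 ≡ 1 (mod 2).
s = (0, 0, 0, 1)^T — this equals column 1 of H (binary 0001), so error is at position 1.
Correct: flip bit 1 of r = 111100111000110 to get c = 011100111000110.


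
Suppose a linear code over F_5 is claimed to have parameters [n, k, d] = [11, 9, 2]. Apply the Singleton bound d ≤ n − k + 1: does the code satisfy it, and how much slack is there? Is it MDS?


Singleton RHS = n − k + 1 = 3, slack = 1, bound satisfied, not MDS.

Singleton bound: d ≤ n − k + 1.
Here n = 11, k = 9, so n − k + 1 = 3.
Given d = 2, check d ≤ 3: YES.
Slack = (n − k + 1) − d = 1.
The code is NOT MDS (slack = 1 > 0).
Description: the claimed parameters are [11, 9, 2]_5; such a code would be non-MDS.


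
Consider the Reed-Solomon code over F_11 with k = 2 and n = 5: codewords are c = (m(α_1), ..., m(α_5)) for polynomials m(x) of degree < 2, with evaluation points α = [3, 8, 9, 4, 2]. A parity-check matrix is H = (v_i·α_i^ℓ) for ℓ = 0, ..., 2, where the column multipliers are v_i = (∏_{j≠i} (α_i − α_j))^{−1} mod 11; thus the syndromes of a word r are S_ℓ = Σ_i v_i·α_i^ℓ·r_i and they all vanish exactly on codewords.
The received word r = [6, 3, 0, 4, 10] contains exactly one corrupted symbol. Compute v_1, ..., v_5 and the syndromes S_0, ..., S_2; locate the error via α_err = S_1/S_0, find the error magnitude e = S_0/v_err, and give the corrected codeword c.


S = (7, 10, 8), error at position 1, error magnitude e = 10, c = [7, 3, 0, 4, 10].

Step 1: column multipliers v_i = (∏_{j≠i}(α_i − α_j))^{−1} mod 11.
  i = 1 (α = 3): (3−8)(3−9)(3−4)(3−2) = (−5)·(−6)·(−1)·1 = −30 ≡ 3, so v_1 = 3^{−1} = 4 (mod 11).
  i = 2 (α = 8): (8−3)(8−9)(8−4)(8−2) = 5·(−1)·4·6 = −120 ≡ 1, so v_2 = 1^{−1} = 1 (mod 11).
  i = 3 (α = 9): (9−3)(9−8)(9−4)(9−2) = 6·1·5·7 = 210 ≡ 1, so v_3 = 1^{−1} = 1 (mod 11).
  i = 4 (α = 4): (4−3)(4−8)(4−9)(4−2) = 1·(−4)·(−5)·2 = 40 ≡ 7, so v_4 = 7^{−1} = 8 (mod 11).
  i = 5 (α = 2): (2−3)(2−8)(2−9)(2−4) = (−1)·(−6)·(−7)·(−2) = 84 ≡ 7, so v_5 = 7^{−1} = 8 (mod 11).
  v = [4, 1, 1, 8, 8].
Step 2: syndromes of r = [6, 3, 0, 4, 10] (all sums mod 11).
  S_0 = Σ v_i r_i = 4·6 + 1·3 + 1·0 + 8·4 + 8·10 = 139 ≡ 7.
  S_1 = Σ v_i α_i r_i = 4·3·6 + 1·8·3 + 1·9·0 + 8·4·4 + 8·2·10 = 384 ≡ 10.
  α_i^2 mod 11 = [9, 9, 4, 5, 4].
  S_2 = Σ v_i α_i^2 r_i = 4·9·6 + 1·9·3 + 1·4·0 + 8·5·4 + 8·4·10 = 723 ≡ 8.
  S = (7, 10, 8) ≠ 0, so r is not a codeword (an error is present).
Step 3: locate the error. For a single error e at position i, S_ℓ = v_i·e·α_i^ℓ, so α_err = S_1/S_0.
  S_0^{−1} = 7^{−1} = 8 (mod 11), so α_err = 10·8 = 80 ≡ 3 = α_1. Error position i = 1.
  Consistency check: S_2/S_1 = 8·10 = 80 ≡ 3 = α_err ✓ (single-error assumption holds).
Step 4: error magnitude e = S_0/v_1 = S_0·∏_{j≠1}(α_1 − α_j) = 7·3 = 21 ≡ 10 (mod 11).
Step 5: correct position 1: c_1 = r_1 − e = 6 − 10 ≡ 7 (mod 11). Hence c = [7, 3, 0, 4, 10].
  Check: interpolating c through the α_i gives m(x) = 5 + 8·x (degree < 2) with m(α_i) = c_i for every i, so c is indeed a codeword.


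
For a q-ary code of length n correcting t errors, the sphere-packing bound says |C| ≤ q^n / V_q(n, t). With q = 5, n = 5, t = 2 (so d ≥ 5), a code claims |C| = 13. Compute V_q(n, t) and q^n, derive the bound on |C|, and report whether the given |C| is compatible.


V_q(n, t) = 181, q^n = 3125, Hamming bound = 17, |C| = 13 ≤ bound (satisfied).

Step 1: Compute V_q(n, t) = Σ_{j=0}^2 C(n, j) (q−1)^j.
  j = 0: C(5,0)·(4)^0 = 1·1 = 1.
  j = 1: C(5,1)·(4)^1 = 5·4 = 20.
  j = 2: C(5,2)·(4)^2 = 10·16 = 160.
  V_q(n, t) = 1 + 20 + 160 = 181.
Step 2: q^n = 5^5 = 3125.
Step 3: Hamming bound ⌊q^n / V_q(n,t)⌋ = ⌊3125/181⌋ = 17.
Step 4: Compare |C| = 13 to 17: satisfied.
The claimed |C| lies below the Hamming bound.


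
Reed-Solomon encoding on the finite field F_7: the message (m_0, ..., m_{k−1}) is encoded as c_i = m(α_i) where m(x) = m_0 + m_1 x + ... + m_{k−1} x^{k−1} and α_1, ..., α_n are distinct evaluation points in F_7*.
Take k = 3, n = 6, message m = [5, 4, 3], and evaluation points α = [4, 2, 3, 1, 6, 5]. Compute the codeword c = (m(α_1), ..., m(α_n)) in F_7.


c = [6, 4, 2, 5, 4, 2]

Message polynomial: m(x) = 5 + 4·x + 3·x^2 (mod 7).
For each evaluation point α_i, compute m(α_i) mod 7:
  α_1 = 4: Horner steps 3 → 2 → 6, so m(4) = 6.
  α_2 = 2: Horner steps 3 → 3 → 4, so m(2) = 4.
  α_3 = 3: Horner steps 3 → 6 → 2, so m(3) = 2.
  α_4 = 1: Horner steps 3 → 0 → 5, so m(1) = 5.
  α_5 = 6: Horner steps 3 → 1 → 4, so m(6) = 4.
  α_6 = 5: Horner steps 3 → 5 → 2, so m(5) = 2.
Codeword c = [6, 4, 2, 5, 4, 2] ∈ F_7^6.


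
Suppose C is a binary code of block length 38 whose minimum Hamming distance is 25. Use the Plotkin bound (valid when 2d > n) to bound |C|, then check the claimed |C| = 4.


Plotkin bound M ≤ 4; given |C| = 4 ≤ bound (satisfied).

Check applicability: 2d = 50, n = 38.
2d − n = 12 > 0, so Plotkin applies.
Compute d/(2d−n) = 25/12 ≈ 2.0833.
⌊d/(2d−n)⌋ = 2.
Plotkin bound: M ≤ 2·2 = 4.
Given |C| = 4, check: satisfied.
This |C| is at the Plotkin bound.


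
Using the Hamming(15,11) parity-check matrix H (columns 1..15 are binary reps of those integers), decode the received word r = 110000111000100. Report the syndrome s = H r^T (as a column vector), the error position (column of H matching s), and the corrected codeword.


s = (1, 0, 0, 0)^T, error position = 8, corrected codeword c = 110000101000100

Compute s = H r^T mod 2 one row at a time:
  s_1 = 1 + 1 + 0 + 0 + 0 + 1 + 0 + 0 = 3 ≡ 1 (mod 2).
  s_2 = 0 + 0 + 0 + 1 + 0 + 1 + 0 + 0 = 2 ≡ 0 (mod 2).
  s_3 = 1 + 0 + 0 + 1 + 0 + 0 + 0 + 0 = 2 ≡ 0 (mod 2).
  s_4 = 1 + 0 + 0 + 1 + 1 + 0 + 1 + 0 = 4 ≡ 0 (mod 2).
s = (1, 0, 0, 0)^T — this equals column 8 of H (binary 1000), so error is at position 8.
Correct: flip bit 8 of r = 110000111000100 to get c = 110000101000100.


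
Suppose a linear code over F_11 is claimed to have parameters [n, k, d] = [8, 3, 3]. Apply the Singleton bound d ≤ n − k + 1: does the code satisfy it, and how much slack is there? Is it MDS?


Singleton RHS = n − k + 1 = 6, slack = 3, bound satisfied, not MDS.

Singleton bound: d ≤ n − k + 1.
Here n = 8, k = 3, so n − k + 1 = 6.
Given d = 3, check d ≤ 6: YES.
Slack = (n − k + 1) − d = 3.
The code is NOT MDS (slack = 3 > 0).
Description: the claimed parameters are [8, 3, 3]_11; such a code would be non-MDS.


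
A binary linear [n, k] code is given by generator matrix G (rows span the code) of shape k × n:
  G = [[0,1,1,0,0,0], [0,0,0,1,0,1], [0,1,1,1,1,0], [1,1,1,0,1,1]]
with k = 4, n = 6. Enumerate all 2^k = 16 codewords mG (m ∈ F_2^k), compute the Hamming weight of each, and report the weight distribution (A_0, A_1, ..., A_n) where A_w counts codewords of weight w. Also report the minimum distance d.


Weight distribution: A_0 = 1, A_1 = 1, A_2 = 4, A_3 = 4, A_4 = 3, A_5 = 3. Minimum distance d = 1.

Enumerate all 2^4 = 16 messages m ∈ F_2^4.
For each, compute codeword c = mG in F_2^6, then tally its weight.
  m = 0000 → c = 000000, weight = 0.
  m = 1000 → c = 011000, weight = 2.
  m = 0100 → c = 000101, weight = 2.
  m = 1100 → c = 011101, weight = 4.
  m = 0010 → c = 011110, weight = 4.
  m = 1010 → c = 000110, weight = 2.
  m = 0110 → c = 011011, weight = 4.
  m = 1110 → c = 000011, weight = 2.
  m = 0001 → c = 111011, weight = 5.
  m = 1001 → c = 100011, weight = 3.
  m = 0101 → c = 111110, weight = 5.
  m = 1101 → c = 100110, weight = 3.
  m = 0011 → c = 100101, weight = 3.
  m = 1011 → c = 111101, weight = 5.
  m = 0111 → c = 100000, weight = 1.
  m = 1111 → c = 111000, weight = 3.
Tally weights:
  weight 0: 1 codewords.
  weight 1: 1 codewords.
  weight 2: 4 codewords.
  weight 3: 4 codewords.
  weight 4: 3 codewords.
  weight 5: 3 codewords.
Minimum distance d = smallest w > 0 with A_w > 0 = 1.
Sanity: Σ A_w = 16 = 2^4 = 16 ✓.


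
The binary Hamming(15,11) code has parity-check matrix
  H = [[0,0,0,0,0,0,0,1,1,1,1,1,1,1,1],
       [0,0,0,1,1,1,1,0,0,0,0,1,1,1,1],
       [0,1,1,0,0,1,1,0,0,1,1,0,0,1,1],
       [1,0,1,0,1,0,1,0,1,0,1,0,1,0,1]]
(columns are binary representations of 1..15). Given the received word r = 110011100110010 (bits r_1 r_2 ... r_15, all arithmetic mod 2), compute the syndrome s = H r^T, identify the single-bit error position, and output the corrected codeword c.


s = (1, 0, 0, 0)^T, error position = 8, corrected codeword c = 110011110110010

Compute s = H r^T mod 2 one row at a time:
  s_1 = 0 + 0 + 1 + 1 + 0 + 0 + 1 + 0 = 3 ≡ 1 (mod 2).
  s_2 = 0 + 1 + 1 + 1 + 0 + 0 + 1 + 0 = 4 ≡ 0 (mod 2).
  s_3 = 1 + 0 + 1 + 1 + 1 + 1 + 1 + 0 = 6 ≡ 0 (mod 2).
  s_4 = 1 + 0 + 1 + 1 + 0 + 1 + 0 + 0 = 4 ≡ 0 (mod 2).
s = (1, 0, 0, 0)^T — this equals column 8 of H (binary 1000), so error is at position 8.
Correct: flip bit 8 of r = 110011100110010 to get c = 110011110110010.


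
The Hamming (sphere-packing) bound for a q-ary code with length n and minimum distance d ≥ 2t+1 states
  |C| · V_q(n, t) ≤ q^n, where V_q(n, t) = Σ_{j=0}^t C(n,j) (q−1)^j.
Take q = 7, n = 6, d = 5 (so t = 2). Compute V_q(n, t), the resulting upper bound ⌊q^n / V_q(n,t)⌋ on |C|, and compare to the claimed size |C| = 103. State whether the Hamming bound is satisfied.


V_q(n, t) = 577, q^n = 117649, Hamming bound = 203, |C| = 103 ≤ bound (satisfied).

Step 1: Compute V_q(n, t) = Σ_{j=0}^2 C(n, j) (q−1)^j.
  j = 0: C(6,0)·(6)^0 = 1·1 = 1.
  j = 1: C(6,1)·(6)^1 = 6·6 = 36.
  j = 2: C(6,2)·(6)^2 = 15·36 = 540.
  V_q(n, t) = 1 + 36 + 540 = 577.
Step 2: q^n = 7^6 = 117649.
Step 3: Hamming bound ⌊q^n / V_q(n,t)⌋ = ⌊117649/577⌋ = 203.
Step 4: Compare |C| = 103 to 203: satisfied.
The claimed |C| lies below the Hamming bound.


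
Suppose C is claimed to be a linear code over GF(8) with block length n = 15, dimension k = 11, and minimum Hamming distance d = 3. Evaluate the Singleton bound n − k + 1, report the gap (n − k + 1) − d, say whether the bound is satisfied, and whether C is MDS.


Singleton RHS = n − k + 1 = 5, slack = 2, bound satisfied, not MDS.

Singleton bound: d ≤ n − k + 1.
Here n = 15, k = 11, so n − k + 1 = 5.
Given d = 3, check d ≤ 5: YES.
Slack = (n − k + 1) − d = 2.
The code is NOT MDS (slack = 2 > 0).
Description: the claimed parameters are [15, 11, 3]_8; such a code would be non-MDS.


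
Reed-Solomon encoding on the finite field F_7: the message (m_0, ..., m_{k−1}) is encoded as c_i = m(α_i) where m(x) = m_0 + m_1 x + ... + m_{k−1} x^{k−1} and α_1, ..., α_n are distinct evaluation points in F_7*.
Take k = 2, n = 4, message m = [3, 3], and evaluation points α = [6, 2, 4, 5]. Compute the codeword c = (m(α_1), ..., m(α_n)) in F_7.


c = [0, 2, 1, 4]

Message polynomial: m(x) = 3 + 3·x (mod 7).
For each evaluation point α_i, compute m(α_i) mod 7:
  α_1 = 6: Horner steps 3 → 0, so m(6) = 0.
  α_2 = 2: Horner steps 3 → 2, so m(2) = 2.
  α_3 = 4: Horner steps 3 → 1, so m(4) = 1.
  α_4 = 5: Horner steps 3 → 4, so m(5) = 4.
Codeword c = [0, 2, 1, 4] ∈ F_7^4.


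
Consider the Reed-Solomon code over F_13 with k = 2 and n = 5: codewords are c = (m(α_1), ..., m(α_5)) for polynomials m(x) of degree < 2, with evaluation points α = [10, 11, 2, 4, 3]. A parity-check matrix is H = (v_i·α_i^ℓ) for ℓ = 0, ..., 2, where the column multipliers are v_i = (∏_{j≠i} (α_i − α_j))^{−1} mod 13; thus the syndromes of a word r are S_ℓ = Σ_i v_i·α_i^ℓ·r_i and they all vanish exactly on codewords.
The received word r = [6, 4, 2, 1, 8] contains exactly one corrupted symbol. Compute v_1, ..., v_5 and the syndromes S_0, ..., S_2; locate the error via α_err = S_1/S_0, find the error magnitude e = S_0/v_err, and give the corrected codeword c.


S = (4, 1, 10), error at position 1, error magnitude e = 8, c = [11, 4, 2, 1, 8].

Step 1: column multipliers v_i = (∏_{j≠i}(α_i − α_j))^{−1} mod 13.
  i = 1 (α = 10): (10−11)(10−2)(10−4)(10−3) = (−1)·8·6·7 = −336 ≡ 2, so v_1 = 2^{−1} = 7 (mod 13).
  i = 2 (α = 11): (11−10)(11−2)(11−4)(11−3) = 1·9·7·8 = 504 ≡ 10, so v_2 = 10^{−1} = 4 (mod 13).
  i = 3 (α = 2): (2−10)(2−11)(2−4)(2−3) = (−8)·(−9)·(−2)·(−1) = 144 ≡ 1, so v_3 = 1^{−1} = 1 (mod 13).
  i = 4 (α = 4): (4−10)(4−11)(4−2)(4−3) = (−6)·(−7)·2·1 = 84 ≡ 6, so v_4 = 6^{−1} = 11 (mod 13).
  i = 5 (α = 3): (3−10)(3−11)(3−2)(3−4) = (−7)·(−8)·1·(−1) = −56 ≡ 9, so v_5 = 9^{−1} = 3 (mod 13).
  v = [7, 4, 1, 11, 3].
Step 2: syndromes of r = [6, 4, 2, 1, 8] (all sums mod 13).
  S_0 = Σ v_i r_i = 7·6 + 4·4 + 1·2 + 11·1 + 3·8 = 95 ≡ 4.
  S_1 = Σ v_i α_i r_i = 7·10·6 + 4·11·4 + 1·2·2 + 11·4·1 + 3·3·8 = 716 ≡ 1.
  α_i^2 mod 13 = [9, 4, 4, 3, 9].
  S_2 = Σ v_i α_i^2 r_i = 7·9·6 + 4·4·4 + 1·4·2 + 11·3·1 + 3·9·8 = 699 ≡ 10.
  S = (4, 1, 10) ≠ 0, so r is not a codeword (an error is present).
Step 3: locate the error. For a single error e at position i, S_ℓ = v_i·e·α_i^ℓ, so α_err = S_1/S_0.
  S_0^{−1} = 4^{−1} = 10 (mod 13), so α_err = 1·10 = 10 ≡ 10 = α_1. Error position i = 1.
  Consistency check: S_2/S_1 = 10·1 = 10 ≡ 10 = α_err ✓ (single-error assumption holds).
Step 4: error magnitude e = S_0/v_1 = S_0·∏_{j≠1}(α_1 − α_j) = 4·2 = 8 ≡ 8 (mod 13).
Step 5: correct position 1: c_1 = r_1 − e = 6 − 8 ≡ 11 (mod 13). Hence c = [11, 4, 2, 1, 8].
  Check: interpolating c through the α_i gives m(x) = 3 + 6·x (degree < 2) with m(α_i) = c_i for every i, so c is indeed a codeword.


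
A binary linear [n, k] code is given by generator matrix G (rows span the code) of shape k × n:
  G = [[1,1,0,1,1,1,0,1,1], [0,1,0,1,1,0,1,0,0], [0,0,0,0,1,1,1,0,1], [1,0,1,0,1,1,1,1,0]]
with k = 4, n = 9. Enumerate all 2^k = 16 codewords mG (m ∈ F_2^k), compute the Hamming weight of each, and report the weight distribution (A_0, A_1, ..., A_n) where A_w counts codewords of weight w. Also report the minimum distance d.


Weight distribution: A_0 = 1, A_3 = 3, A_4 = 4, A_5 = 4, A_6 = 2, A_7 = 1, A_8 = 1. Minimum distance d = 3.

Enumerate all 2^4 = 16 messages m ∈ F_2^4.
For each, compute codeword c = mG in F_2^9, then tally its weight.
  m = 0000 → c = 000000000, weight = 0.
  m = 1000 → c = 110111011, weight = 7.
  m = 0100 → c = 010110100, weight = 4.
  m = 1100 → c = 100001111, weight = 5.
  m = 0010 → c = 000011101, weight = 4.
  m = 1010 → c = 110100110, weight = 5.
  m = 0110 → c = 010101001, weight = 4.
  m = 1110 → c = 100010010, weight = 3.
  m = 0001 → c = 101011110, weight = 6.
  m = 1001 → c = 011100101, weight = 5.
  m = 0101 → c = 111101010, weight = 6.
  m = 1101 → c = 001010001, weight = 3.
  m = 0011 → c = 101000011, weight = 4.
  m = 1011 → c = 011111000, weight = 5.
  m = 0111 → c = 111110111, weight = 8.
  m = 1111 → c = 001001100, weight = 3.
Tally weights:
  weight 0: 1 codewords.
  weight 3: 3 codewords.
  weight 4: 4 codewords.
  weight 5: 4 codewords.
  weight 6: 2 codewords.
  weight 7: 1 codewords.
  weight 8: 1 codewords.
Minimum distance d = smallest w > 0 with A_w > 0 = 3.
Sanity: Σ A_w = 16 = 2^4 = 16 ✓.


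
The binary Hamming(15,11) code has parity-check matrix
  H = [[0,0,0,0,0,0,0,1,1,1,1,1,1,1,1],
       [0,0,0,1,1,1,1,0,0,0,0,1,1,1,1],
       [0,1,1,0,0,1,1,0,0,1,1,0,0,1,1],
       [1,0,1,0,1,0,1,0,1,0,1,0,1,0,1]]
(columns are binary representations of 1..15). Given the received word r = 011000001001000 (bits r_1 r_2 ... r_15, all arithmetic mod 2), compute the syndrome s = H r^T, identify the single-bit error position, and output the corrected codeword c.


s = (0, 1, 0, 0)^T, error position = 4, corrected codeword c = 011100001001000

Compute s = H r^T mod 2 one row at a time:
  s_1 = 0 + 1 + 0 + 0 + 1 + 0 + 0 + 0 = 2 ≡ 0 (mod 2).
  s_2 = 0 + 0 + 0 + 0 + 1 + 0 + 0 + 0 = 1 ≡ 1 (mod 2).
  s_3 = 1 + 1 + 0 + 0 + 0 + 0 + 0 + 0 = 2 ≡ 0 (mod 2).
  s_4 = 0 + 1 + 0 + 0 + 1 + 0 + 0 + 0 = 2 ≡ 0 (mod 2).
s = (0, 1, 0, 0)^T — this equals column 4 of H (binary 0100), so error is at position 4.
Correct: flip bit 4 of r = 011000001001000 to get c = 011100001001000.


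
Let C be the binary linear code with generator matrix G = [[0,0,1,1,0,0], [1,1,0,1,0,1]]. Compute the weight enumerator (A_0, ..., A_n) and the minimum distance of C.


Weight distribution: A_0 = 1, A_2 = 1, A_4 = 2. Minimum distance d = 2.

Enumerate all 2^2 = 4 messages m ∈ F_2^2.
For each, compute codeword c = mG in F_2^6, then tally its weight.
  m = 00 → c = 000000, weight = 0.
  m = 10 → c = 001100, weight = 2.
  m = 01 → c = 110101, weight = 4.
  m = 11 → c = 111001, weight = 4.
Tally weights:
  weight 0: 1 codewords.
  weight 2: 1 codewords.
  weight 4: 2 codewords.
Minimum distance d = smallest w > 0 with A_w > 0 = 2.
Sanity: Σ A_w = 4 = 2^2 = 4 ✓.
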